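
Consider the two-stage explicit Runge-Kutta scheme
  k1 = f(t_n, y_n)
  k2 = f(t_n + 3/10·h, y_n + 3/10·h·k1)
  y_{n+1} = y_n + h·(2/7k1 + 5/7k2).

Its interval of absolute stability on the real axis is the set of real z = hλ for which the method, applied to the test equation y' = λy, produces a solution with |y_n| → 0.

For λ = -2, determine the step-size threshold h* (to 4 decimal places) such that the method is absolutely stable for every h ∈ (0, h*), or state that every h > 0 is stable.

(-4.6667,0); λ=-2 ⇒ h* = (14/3)/2 = 2.3333.

Set f=λy, z=hλ:
  k1=λy_n ⇒ h·k1=z·y_n;  k2=λ(1+3/10z)y_n ⇒ h·k2=z(1+3/10z)y_n
  y_{n+1}/y_n = 1 + 2/7z + 5/7z(1+3/10z) = 1 + z + 3/14z²
  Hence R(z) = 1 + z + 3/14z².

Solve |R(x)|<1 on ℝ⁻.
x=-1.48: |R|=0.0106
R=1: x+3/14x²=0 ⇒ x=−14/3=-4.6667; min R=1−1/(4·3/14)=-0.1667>−1
Confirm numerically:
  x=-3.980: |R|=0.41437 <1
  x=-3.732: |R|=0.25253 <1
  x=-2.388: |R|=0.16603 <1
  x=-5.220: |R|=1.61894 >1
  x=-5.044: |R|=1.40784 >1
Interval (-4.6667, 0).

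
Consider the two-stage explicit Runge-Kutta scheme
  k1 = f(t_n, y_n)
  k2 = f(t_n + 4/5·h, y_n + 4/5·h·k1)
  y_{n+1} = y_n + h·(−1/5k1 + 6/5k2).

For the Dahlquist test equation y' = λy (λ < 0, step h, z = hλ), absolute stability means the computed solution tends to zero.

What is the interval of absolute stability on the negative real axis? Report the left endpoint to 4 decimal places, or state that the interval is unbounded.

z∈(-1.0417,0).

Set f=λy, z=hλ:
  k1=λy_n ⇒ h·k1=z·y_n;  k2=λ(1+4/5z)y_n ⇒ h·k2=z(1+4/5z)y_n
  y_{n+1}/y_n = 1 − 1/5z + 6/5z(1+4/5z) = 1 + z + 24/25z²
  Hence R(z) = 1 + z + 24/25z².

Find x<0 with |R(x)|<1.
x=-0.97: |R|=0.9333
R=1: x+24/25x²=0 ⇒ x=−25/24=-1.0417; min R=1−1/(4·24/25)=0.7396>−1
Confirm numerically:
  x=-0.996: |R|=0.95634 <1
  x=-0.762: |R|=0.79542 <1
  x=-0.577: |R|=0.74261 <1
  x=-0.557: |R|=0.74084 <1
  x=-1.634: |R|=1.92916 >1
  x=-1.273: |R|=1.28271 >1
Stable set (-1.0417, 0).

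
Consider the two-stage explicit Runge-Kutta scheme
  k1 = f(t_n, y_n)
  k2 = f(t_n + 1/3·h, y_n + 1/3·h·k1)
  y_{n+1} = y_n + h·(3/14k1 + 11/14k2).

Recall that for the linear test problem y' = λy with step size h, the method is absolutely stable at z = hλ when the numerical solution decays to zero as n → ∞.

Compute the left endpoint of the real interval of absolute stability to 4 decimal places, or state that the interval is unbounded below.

Test eqn y'=λy, z=hλ:
  k1=λy_n ⇒ h·k1=z·y_n;  k2=λ(1+1/3z)y_n ⇒ h·k2=z(1+1/3z)y_n
  y_{n+1}/y_n = 1 + 3/14z + 11/14z(1+1/3z) = 1 + z + 11/42z²
  Hence R(z) = 1 + z + 11/42z².

Find x<0 with |R(x)|<1.
x=-0.71: |R|=0.4220
R=1: x+11/42x²=0 ⇒ x=−42/11=-3.8182; min R=1−1/(4·11/42)=0.0455>−1
Confirm numerically:
  x=-3.400: |R|=0.62762 <1
  x=-2.771: |R|=0.24002 <1
  x=-2.637: |R|=0.18423 <1
  x=-1.683: |R|=0.05884 <1
  x=-4.249: |R|=1.47943 >1
  x=-4.209: |R|=1.43082 >1
Interval (-3.8182, 0).

z* = -3.8182.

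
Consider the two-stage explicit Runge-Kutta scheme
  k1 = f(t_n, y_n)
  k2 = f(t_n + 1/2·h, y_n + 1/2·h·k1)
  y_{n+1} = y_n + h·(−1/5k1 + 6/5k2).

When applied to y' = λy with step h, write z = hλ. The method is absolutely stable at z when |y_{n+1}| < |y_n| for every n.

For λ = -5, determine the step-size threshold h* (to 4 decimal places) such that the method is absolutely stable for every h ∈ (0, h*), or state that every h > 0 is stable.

(-1.6667,0); λ=-5 ⇒ h* = (5/3)/5 = 0.3333.

On y'=λy, z=hλ:
  k1=λy_n ⇒ h·k1=z·y_n;  k2=λ(1+1/2z)y_n ⇒ h·k2=z(1+1/2z)y_n
  y_{n+1}/y_n = 1 − 1/5z + 6/5z(1+1/2z) = 1 + z + 3/5z²
  R(z) = 1 + z + 3/5z².

Find x<0 with |R(x)|<1.
x=-0.75: |R|=0.5875
R=1: x+3/5x²=0 ⇒ x=−5/3=-1.6667; min R=1−1/(4·3/5)=0.5833>−1
Confirm numerically:
  x=-1.103: |R|=0.62697 <1
  x=-1.069: |R|=0.61666 <1
  x=-0.936: |R|=0.58966 <1
  x=-0.769: |R|=0.58582 <1
  x=-2.168: |R|=1.65213 >1
  x=-1.890: |R|=1.25326 >1
Interval (-1.6667, 0).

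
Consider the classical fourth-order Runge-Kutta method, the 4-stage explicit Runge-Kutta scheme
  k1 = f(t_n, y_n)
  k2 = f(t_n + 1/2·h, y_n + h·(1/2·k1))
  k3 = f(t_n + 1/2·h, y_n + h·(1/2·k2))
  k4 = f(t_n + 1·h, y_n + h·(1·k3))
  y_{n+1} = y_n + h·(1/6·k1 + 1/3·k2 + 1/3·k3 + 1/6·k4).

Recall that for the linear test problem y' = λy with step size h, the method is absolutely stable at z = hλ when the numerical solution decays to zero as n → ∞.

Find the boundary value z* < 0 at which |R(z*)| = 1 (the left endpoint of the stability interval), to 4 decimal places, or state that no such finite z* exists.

left endpoint -2.7853.

With y'=λy (z=hλ):
  order 4, 4-stage ⇒ R(z)=1+z+z^2/2+z^3/6+z^4/24
  (e.g. R(-1.39)=0.28399, |R|=0.28399)

Solve |R(x)|<1 on ℝ⁻.
x=-1.39: |R|=0.2840
|R(-2.96)|=1.2970 |R(-1.96)|=0.3208 |R(-1.27)|=0.3034
Bisect:
  x_lo=-3.4929 |R|=2.7069  x_hi=-0.3388 |R|=0.7127
  mid=-1.91582 |R|=0.30872 →hi
  mid=-2.70436 |R|=0.88468 →hi
  mid=-3.09863 |R|=1.58475 →lo
  mid=-2.90150 |R|=1.18981 →lo
  mid=-2.80293 |R|=1.02692 →lo
  mid=-2.75365 |R|=0.95332 →hi
  mid=-2.77829 |R|=0.98949 →hi
  mid=-2.79061 |R|=1.00804 →lo
  mid=-2.78445 |R|=0.99873 →hi
  mid=-2.78753 |R|=1.00337 →lo
  ...
  [-2.78541,-2.78522] ⇒ x*=-2.7853
So |R|<1 on (-2.7853, 0).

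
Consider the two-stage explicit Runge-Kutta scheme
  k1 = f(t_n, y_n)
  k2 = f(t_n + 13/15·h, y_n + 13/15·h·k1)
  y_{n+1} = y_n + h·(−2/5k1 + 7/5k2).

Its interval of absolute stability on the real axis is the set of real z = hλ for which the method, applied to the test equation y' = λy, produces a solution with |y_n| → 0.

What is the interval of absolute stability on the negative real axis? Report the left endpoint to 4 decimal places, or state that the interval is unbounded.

(-0.8242, 0).

Set f=λy, z=hλ:
  k1=λy_n ⇒ h·k1=z·y_n;  k2=λ(1+13/15z)y_n ⇒ h·k2=z(1+13/15z)y_n
  y_{n+1}/y_n = 1 − 2/5z + 7/5z(1+13/15z) = 1 + z + 91/75z²
  Hence R(z) = 1 + z + 91/75z².

Need |R(x)|<1, x<0.
x=-1.33: |R|=1.8163
R=1: x+91/75x²=0 ⇒ x=−75/91=-0.8242; min R=1−1/(4·91/75)=0.7940>−1
Confirm numerically:
  x=-0.529: |R|=0.81054 <1
  x=-0.519: |R|=0.80782 <1
  x=-0.486: |R|=0.80058 <1
  x=-0.426: |R|=0.79419 <1
  x=-1.298: |R|=1.74623 >1
  x=-1.247: |R|=1.63974 >1
Stable set (-0.8242, 0).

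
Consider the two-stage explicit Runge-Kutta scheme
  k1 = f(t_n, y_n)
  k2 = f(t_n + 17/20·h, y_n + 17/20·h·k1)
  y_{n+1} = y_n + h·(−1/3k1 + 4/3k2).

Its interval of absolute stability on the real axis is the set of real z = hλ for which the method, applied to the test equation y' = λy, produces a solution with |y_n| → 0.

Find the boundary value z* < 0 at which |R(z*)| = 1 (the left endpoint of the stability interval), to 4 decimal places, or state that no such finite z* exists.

On y'=λy, z=hλ:
  k1=λy_n ⇒ h·k1=z·y_n;  k2=λ(1+17/20z)y_n ⇒ h·k2=z(1+17/20z)y_n
  y_{n+1}/y_n = 1 − 1/3z + 4/3z(1+17/20z) = 1 + z + 17/15z²
  so R(z) = 1 + z + 17/15z².

Solve |R(x)|<1 on ℝ⁻.
x=-0.48: |R|=0.7811
R=1: x+17/15x²=0 ⇒ x=−15/17=-0.8824; min R=1−1/(4·17/15)=0.7794>−1
Confirm numerically:
  x=-0.782: |R|=0.91106 <1
  x=-0.571: |R|=0.79851 <1
  x=-0.545: |R|=0.79163 <1
  x=-0.405: |R|=0.78090 <1
  x=-1.025: |R|=1.16571 >1
  x=-1.017: |R|=1.15519 >1
Interval (-0.8824, 0).

z* = -0.8824.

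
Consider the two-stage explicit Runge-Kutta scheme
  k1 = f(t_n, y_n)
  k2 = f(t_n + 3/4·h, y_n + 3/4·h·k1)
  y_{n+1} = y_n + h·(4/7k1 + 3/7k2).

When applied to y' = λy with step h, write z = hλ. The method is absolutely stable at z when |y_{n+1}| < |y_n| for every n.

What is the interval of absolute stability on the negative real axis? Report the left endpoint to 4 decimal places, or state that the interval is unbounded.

z∈(-3.1111,0).

On y'=λy, z=hλ:
  k1=λy_n ⇒ h·k1=z·y_n;  k2=λ(1+3/4z)y_n ⇒ h·k2=z(1+3/4z)y_n
  y_{n+1}/y_n = 1 + 4/7z + 3/7z(1+3/4z) = 1 + z + 9/28z²
  Hence R(z) = 1 + z + 9/28z².

Find x<0 with |R(x)|<1.
x=-1.49: |R|=0.2236
R=1: x+9/28x²=0 ⇒ x=−28/9=-3.1111; min R=1−1/(4·9/28)=0.2222>−1
Confirm numerically:
  x=-2.921: |R|=0.82151 <1
  x=-2.779: |R|=0.70334 <1
  x=-2.600: |R|=0.57286 <1
  x=-1.951: |R|=0.27249 <1
  x=-3.677: |R|=1.66882 >1
  x=-3.517: |R|=1.45884 >1
  x=-3.211: |R|=1.10310 >1
So |R|<1 on (-3.1111, 0).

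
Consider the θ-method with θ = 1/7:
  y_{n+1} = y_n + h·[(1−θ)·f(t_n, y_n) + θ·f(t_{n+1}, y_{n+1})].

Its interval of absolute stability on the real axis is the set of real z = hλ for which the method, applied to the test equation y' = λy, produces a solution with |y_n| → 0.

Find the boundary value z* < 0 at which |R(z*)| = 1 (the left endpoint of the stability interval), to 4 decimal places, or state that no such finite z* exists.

With y'=λy (z=hλ):
  y_{n+1} = y_n + z·[6/7·y_n + 1/7·y_{n+1}] ⇒ (1 − 1/7z)y_{n+1} = (1 + 6/7z)y_n
  Hence R(z) = (1 + 6/7z)/(1 − 1/7z).

Find x<0 with |R(x)|<1.
x=-1.43: |R|=0.1874
R=−1: 1+6/7x = −1+1/7x ⇒ -5/7x=2 ⇒ x=2/(-5/7)=-2.8000
Confirm numerically:
  x=-2.314: |R|=0.73910 <1
  x=-1.841: |R|=0.45764 <1
  x=-1.485: |R|=0.22510 <1
  x=-3.298: |R|=1.24179 >1
  x=-3.245: |R|=1.21718 >1
  x=-3.182: |R|=1.18759 >1
Interval (-2.8000, 0).

z* = -2.8000.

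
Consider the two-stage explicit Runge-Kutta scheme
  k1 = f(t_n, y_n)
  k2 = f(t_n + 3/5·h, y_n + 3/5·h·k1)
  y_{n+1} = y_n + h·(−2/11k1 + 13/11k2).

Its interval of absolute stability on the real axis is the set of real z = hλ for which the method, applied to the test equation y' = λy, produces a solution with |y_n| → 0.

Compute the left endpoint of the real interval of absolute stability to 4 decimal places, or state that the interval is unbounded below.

z* = -1.4103.

Test eqn y'=λy, z=hλ:
  k1=λy_n ⇒ h·k1=z·y_n;  k2=λ(1+3/5z)y_n ⇒ h·k2=z(1+3/5z)y_n
  y_{n+1}/y_n = 1 − 2/11z + 13/11z(1+3/5z) = 1 + z + 39/55z²
  Hence R(z) = 1 + z + 39/55z².

Find x<0 with |R(x)|<1.
x=-1.32: |R|=0.9155
R=1: x+39/55x²=0 ⇒ x=−55/39=-1.4103; min R=1−1/(4·39/55)=0.6474>−1
Confirm numerically:
  x=-1.204: |R|=0.82391 <1
  x=-0.609: |R|=0.65399 <1
  x=-0.600: |R|=0.65527 <1
  x=-1.937: |R|=1.72349 >1
  x=-1.880: |R|=1.62621 >1
Interval (-1.4103, 0).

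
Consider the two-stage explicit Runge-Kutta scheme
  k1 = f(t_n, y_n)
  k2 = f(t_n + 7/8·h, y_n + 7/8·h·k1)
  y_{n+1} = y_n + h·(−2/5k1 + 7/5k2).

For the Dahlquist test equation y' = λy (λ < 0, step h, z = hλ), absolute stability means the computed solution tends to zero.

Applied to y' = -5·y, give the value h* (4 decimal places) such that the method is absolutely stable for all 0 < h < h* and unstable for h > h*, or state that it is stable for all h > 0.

(-0.8163,0); λ=-5 ⇒ h* = (40/49)/5 = 0.1633.

On y'=λy, z=hλ:
  k1=λy_n ⇒ h·k1=z·y_n;  k2=λ(1+7/8z)y_n ⇒ h·k2=z(1+7/8z)y_n
  y_{n+1}/y_n = 1 − 2/5z + 7/5z(1+7/8z) = 1 + z + 49/40z²
  R(z) = 1 + z + 49/40z².

Boundary: |R(x)|=1, x<0.
x=-0.91: |R|=1.1044
R=1: x+49/40x²=0 ⇒ x=−40/49=-0.8163; min R=1−1/(4·49/40)=0.7959>−1
Confirm numerically:
  x=-0.786: |R|=0.97080 <1
  x=-0.753: |R|=0.94159 <1
  x=-0.695: |R|=0.89671 <1
  x=-0.561: |R|=0.82453 <1
  x=-1.320: |R|=1.81444 >1
  x=-1.259: |R|=1.68272 >1
  x=-1.208: |R|=1.57960 >1
Interval (-0.8163, 0).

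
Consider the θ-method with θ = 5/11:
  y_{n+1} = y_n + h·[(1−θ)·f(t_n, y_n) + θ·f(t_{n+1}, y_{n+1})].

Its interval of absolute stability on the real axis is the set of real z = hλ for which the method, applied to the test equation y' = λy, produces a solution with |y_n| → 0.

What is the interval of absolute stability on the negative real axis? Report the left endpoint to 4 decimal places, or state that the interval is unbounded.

(-22.0000, 0).

Set f=λy, z=hλ:
  y_{n+1} = y_n + z·[6/11·y_n + 5/11·y_{n+1}] ⇒ (1 − 5/11z)y_{n+1} = (1 + 6/11z)y_n
  so R(z) = (1 + 6/11z)/(1 − 5/11z).

Solve |R(x)|<1 on ℝ⁻.
x=-0.67: |R|=0.4864
R=−1: 1+6/11x = −1+5/11x ⇒ -1/11x=2 ⇒ x=2/(-1/11)=-22.0000
Confirm numerically:
  x=-20.135: |R|=0.98330 <1
  x=-18.343: |R|=0.96440 <1
  x=-15.254: |R|=0.92270 <1
  x=-10.336: |R|=0.81391 <1
  x=-22.527: |R|=1.00426 >1
  x=-22.404: |R|=1.00328 >1
  x=-22.080: |R|=1.00066 >1
Stable set (-22.0000, 0).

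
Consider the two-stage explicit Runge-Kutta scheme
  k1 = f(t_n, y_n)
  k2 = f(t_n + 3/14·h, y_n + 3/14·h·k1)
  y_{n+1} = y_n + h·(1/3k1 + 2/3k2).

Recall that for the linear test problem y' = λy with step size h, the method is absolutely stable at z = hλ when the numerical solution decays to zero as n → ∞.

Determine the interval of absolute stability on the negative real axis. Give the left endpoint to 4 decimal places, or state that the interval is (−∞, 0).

Set f=λy, z=hλ:
  k1=λy_n ⇒ h·k1=z·y_n;  k2=λ(1+3/14z)y_n ⇒ h·k2=z(1+3/14z)y_n
  y_{n+1}/y_n = 1 + 1/3z + 2/3z(1+3/14z) = 1 + z + 1/7z²
  Hence R(z) = 1 + z + 1/7z².

Boundary: |R(x)|=1, x<0.
x=-0.37: |R|=0.6496
R=1: x+1/7x²=0 ⇒ x=−7=-7.0000; min R=1−1/(4·1/7)=-0.7500>−1
Confirm numerically:
  x=-6.970: |R|=0.97013 <1
  x=-6.483: |R|=0.52118 <1
  x=-3.440: |R|=0.74949 <1
  x=-7.559: |R|=1.60364 >1
  x=-7.270: |R|=1.28041 >1
So |R|<1 on (-7.0000, 0).

(-7.0000, 0).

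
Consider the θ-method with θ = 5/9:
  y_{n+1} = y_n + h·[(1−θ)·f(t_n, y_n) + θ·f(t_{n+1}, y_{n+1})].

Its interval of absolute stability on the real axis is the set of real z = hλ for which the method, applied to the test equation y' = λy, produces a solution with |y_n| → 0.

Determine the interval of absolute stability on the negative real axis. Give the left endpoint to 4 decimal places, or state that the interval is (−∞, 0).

unbounded; (−∞, 0).

Set f=λy, z=hλ:
  y_{n+1} = y_n + z·[4/9·y_n + 5/9·y_{n+1}] ⇒ (1 − 5/9z)y_{n+1} = (1 + 4/9z)y_n
  so R(z) = (1 + 4/9z)/(1 − 5/9z).

Find x<0 with |R(x)|<1.
x=-1.12: |R|=0.3096
x=-2: |R|=0.0526
x=-10: |R|=0.5254
x=-100: |R|=0.7682
θ=5/9≥1/2 ⇒ |1+4/9x|<|1−5/9x| ∀x<0 ⇒ interval (−∞,0).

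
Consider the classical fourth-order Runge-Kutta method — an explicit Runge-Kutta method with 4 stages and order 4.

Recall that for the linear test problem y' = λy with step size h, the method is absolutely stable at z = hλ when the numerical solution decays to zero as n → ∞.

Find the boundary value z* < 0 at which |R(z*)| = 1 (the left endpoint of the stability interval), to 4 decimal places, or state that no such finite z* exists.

Set f=λy, z=hλ:
  order 4, 4-stage ⇒ R(z)=1+z+z^2/2+z^3/6+z^4/24
  (e.g. R(-0.86)=0.42658, |R|=0.42658)

Boundary: |R(x)|=1, x<0.
x=-0.86: |R|=0.4266
|R(-2.77)|=0.9772 |R(-2.04)|=0.3475 |R(-1.96)|=0.3208
Bisect:
  x_lo=-3.4135 |R|=2.4405  x_hi=-0.1616 |R|=0.8507
  mid=-1.78757 |R|=0.28357 →hi
  mid=-2.60053 |R|=0.75534 →hi
  mid=-3.00701 |R|=1.38907 →lo
  mid=-2.80377 |R|=1.02821 →lo
  mid=-2.70215 |R|=0.88171 →hi
  mid=-2.75296 |R|=0.95233 →hi
  mid=-2.77836 |R|=0.98960 →hi
  mid=-2.79106 |R|=1.00873 →lo
  mid=-2.78471 |R|=0.99912 →hi
  ...
  [-2.78531,-2.78511] ⇒ x*=-2.7853
So |R|<1 on (-2.7853, 0).

left endpoint -2.7853.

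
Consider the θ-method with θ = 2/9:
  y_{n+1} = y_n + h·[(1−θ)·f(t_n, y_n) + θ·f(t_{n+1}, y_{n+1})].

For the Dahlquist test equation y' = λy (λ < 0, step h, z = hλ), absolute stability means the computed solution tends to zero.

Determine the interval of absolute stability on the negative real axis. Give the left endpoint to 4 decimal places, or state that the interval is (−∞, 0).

On y'=λy, z=hλ:
  y_{n+1} = y_n + z·[7/9·y_n + 2/9·y_{n+1}] ⇒ (1 − 2/9z)y_{n+1} = (1 + 7/9z)y_n
  R(z) = (1 + 7/9z)/(1 − 2/9z).

Need |R(x)|<1, x<0.
x=-1.06: |R|=0.1421
R=−1: 1+7/9x = −1+2/9x ⇒ -5/9x=2 ⇒ x=2/(-5/9)=-3.6000
Confirm numerically:
  x=-3.528: |R|=0.97758 <1
  x=-3.425: |R|=0.94479 <1
  x=-2.918: |R|=0.77015 <1
  x=-1.792: |R|=0.28163 <1
  x=-4.161: |R|=1.16193 >1
  x=-4.145: |R|=1.15761 >1
  x=-3.888: |R|=1.08584 >1
Interval (-3.6000, 0).

z∈(-3.6000,0).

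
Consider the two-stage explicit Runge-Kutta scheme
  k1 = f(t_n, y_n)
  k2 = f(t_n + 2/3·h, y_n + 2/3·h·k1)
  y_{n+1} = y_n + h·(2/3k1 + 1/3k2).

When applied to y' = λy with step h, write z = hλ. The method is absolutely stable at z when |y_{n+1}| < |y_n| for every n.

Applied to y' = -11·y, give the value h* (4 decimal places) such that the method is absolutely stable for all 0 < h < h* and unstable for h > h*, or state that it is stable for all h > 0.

With y'=λy (z=hλ):
  k1=λy_n ⇒ h·k1=z·y_n;  k2=λ(1+2/3z)y_n ⇒ h·k2=z(1+2/3z)y_n
  y_{n+1}/y_n = 1 + 2/3z + 1/3z(1+2/3z) = 1 + z + 2/9z²
  ⇒ R(z) = 1 + z + 2/9z².

Boundary: |R(x)|=1, x<0.
x=-1.51: |R|=0.0033
R=1: x+2/9x²=0 ⇒ x=−9/2=-4.5000; min R=1−1/(4·2/9)=-0.1250>−1
Confirm numerically:
  x=-3.299: |R|=0.11953 <1
  x=-3.267: |R|=0.10484 <1
  x=-3.174: |R|=0.06473 <1
  x=-2.983: |R|=0.00560 <1
  x=-4.959: |R|=1.50582 >1
  x=-4.610: |R|=1.11269 >1
Interval (-4.5000, 0).

(-4.5000,0); λ=-11 ⇒ h* = (9/2)/11 = 0.4091.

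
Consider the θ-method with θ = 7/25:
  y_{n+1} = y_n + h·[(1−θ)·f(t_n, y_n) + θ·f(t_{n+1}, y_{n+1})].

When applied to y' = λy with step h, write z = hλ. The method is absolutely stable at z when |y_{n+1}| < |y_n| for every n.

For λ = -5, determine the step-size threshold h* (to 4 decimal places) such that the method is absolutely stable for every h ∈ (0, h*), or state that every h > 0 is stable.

(-4.5455,0); λ=-5 ⇒ h* = (50/11)/5 = 0.9091.

Test eqn y'=λy, z=hλ:
  y_{n+1} = y_n + z·[18/25·y_n + 7/25·y_{n+1}] ⇒ (1 − 7/25z)y_{n+1} = (1 + 18/25z)y_n
  ⇒ R(z) = (1 + 18/25z)/(1 − 7/25z).

Find x<0 with |R(x)|<1.
x=-0.47: |R|=0.5847
R=−1: 1+18/25x = −1+7/25x ⇒ -11/25x=2 ⇒ x=2/(-11/25)=-4.5455
Confirm numerically:
  x=-4.427: |R|=0.97673 <1
  x=-2.928: |R|=0.60893 <1
  x=-2.168: |R|=0.34906 <1
  x=-5.110: |R|=1.10219 >1
  x=-5.064: |R|=1.09436 >1
  x=-4.796: |R|=1.04705 >1
So |R|<1 on (-4.5455, 0).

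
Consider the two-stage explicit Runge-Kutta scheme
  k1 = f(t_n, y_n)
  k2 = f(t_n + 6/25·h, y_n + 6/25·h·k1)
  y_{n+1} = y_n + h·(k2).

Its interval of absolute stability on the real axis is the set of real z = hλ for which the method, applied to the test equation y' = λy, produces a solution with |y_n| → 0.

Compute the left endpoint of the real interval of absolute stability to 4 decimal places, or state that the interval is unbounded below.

Set f=λy, z=hλ:
  k1=λy_n ⇒ h·k1=z·y_n;  k2=λ(1+6/25z)y_n ⇒ h·k2=z(1+6/25z)y_n
  y_{n+1}/y_n = 1 + z(1+6/25z) = 1 + z + 6/25z²
  Hence R(z) = 1 + z + 6/25z².

Solve |R(x)|<1 on ℝ⁻.
x=-0.95: |R|=0.2666
R=1: x+6/25x²=0 ⇒ x=−25/6=-4.1667; min R=1−1/(4·6/25)=-0.0417>−1
Confirm numerically:
  x=-3.728: |R|=0.60752 <1
  x=-3.408: |R|=0.37947 <1
  x=-3.269: |R|=0.29573 <1
  x=-1.879: |R|=0.03165 <1
  x=-4.749: |R|=1.66372 >1
  x=-4.310: |R|=1.14826 >1
  x=-4.227: |R|=1.06121 >1
Stable set (-4.1667, 0).

left endpoint -4.1667.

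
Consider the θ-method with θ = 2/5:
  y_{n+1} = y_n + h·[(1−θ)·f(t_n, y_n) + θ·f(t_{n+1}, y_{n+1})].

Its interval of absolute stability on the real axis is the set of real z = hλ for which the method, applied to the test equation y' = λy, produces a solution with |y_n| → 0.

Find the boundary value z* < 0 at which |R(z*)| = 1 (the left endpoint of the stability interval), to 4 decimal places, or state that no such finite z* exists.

z* = -10.0000.

With y'=λy (z=hλ):
  y_{n+1} = y_n + z·[3/5·y_n + 2/5·y_{n+1}] ⇒ (1 − 2/5z)y_{n+1} = (1 + 3/5z)y_n
  Hence R(z) = (1 + 3/5z)/(1 − 2/5z).

Find x<0 with |R(x)|<1.
x=-0.59: |R|=0.5227
R=−1: 1+3/5x = −1+2/5x ⇒ -1/5x=2 ⇒ x=2/(-1/5)=-10.0000
Confirm numerically:
  x=-8.772: |R|=0.94553 <1
  x=-4.764: |R|=0.63959 <1
  x=-4.102: |R|=0.55332 <1
  x=-10.572: |R|=1.02188 >1
  x=-10.107: |R|=1.00424 >1
Stable set (-10.0000, 0).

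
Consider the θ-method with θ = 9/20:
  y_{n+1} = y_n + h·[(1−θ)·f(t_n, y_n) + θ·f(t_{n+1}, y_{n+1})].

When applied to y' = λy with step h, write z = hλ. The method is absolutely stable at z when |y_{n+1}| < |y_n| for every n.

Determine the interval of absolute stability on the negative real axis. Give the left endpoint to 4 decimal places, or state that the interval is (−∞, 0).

(-20.0000, 0).

Set f=λy, z=hλ:
  y_{n+1} = y_n + z·[11/20·y_n + 9/20·y_{n+1}] ⇒ (1 − 9/20z)y_{n+1} = (1 + 11/20z)y_n
  R(z) = (1 + 11/20z)/(1 − 9/20z).

Find x<0 with |R(x)|<1.
x=-1.49: |R|=0.1081
R=−1: 1+11/20x = −1+9/20x ⇒ -1/10x=2 ⇒ x=2/(-1/10)=-20.0000
Confirm numerically:
  x=-17.100: |R|=0.96665 <1
  x=-14.566: |R|=0.92807 <1
  x=-12.025: |R|=0.87561 <1
  x=-9.322: |R|=0.79445 <1
  x=-20.470: |R|=1.00460 >1
  x=-20.347: |R|=1.00342 >1
Interval (-20.0000, 0).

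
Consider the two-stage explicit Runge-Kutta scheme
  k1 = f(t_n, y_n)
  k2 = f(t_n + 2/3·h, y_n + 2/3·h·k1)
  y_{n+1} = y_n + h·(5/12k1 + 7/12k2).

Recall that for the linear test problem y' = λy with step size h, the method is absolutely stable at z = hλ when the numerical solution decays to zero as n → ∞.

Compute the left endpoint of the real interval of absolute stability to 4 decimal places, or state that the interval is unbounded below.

With y'=λy (z=hλ):
  k1=λy_n ⇒ h·k1=z·y_n;  k2=λ(1+2/3z)y_n ⇒ h·k2=z(1+2/3z)y_n
  y_{n+1}/y_n = 1 + 5/12z + 7/12z(1+2/3z) = 1 + z + 7/18z²
  ⇒ R(z) = 1 + z + 7/18z².

Solve |R(x)|<1 on ℝ⁻.
x=-1.5: |R|=0.3750
R=1: x+7/18x²=0 ⇒ x=−18/7=-2.5714; min R=1−1/(4·7/18)=0.3571>−1
Confirm numerically:
  x=-1.716: |R|=0.42914 <1
  x=-1.555: |R|=0.38534 <1
  x=-1.503: |R|=0.37550 <1
  x=-2.899: |R|=1.36930 >1
  x=-2.811: |R|=1.26189 >1
  x=-2.781: |R|=1.22665 >1
Interval (-2.5714, 0).

z* = -2.5714.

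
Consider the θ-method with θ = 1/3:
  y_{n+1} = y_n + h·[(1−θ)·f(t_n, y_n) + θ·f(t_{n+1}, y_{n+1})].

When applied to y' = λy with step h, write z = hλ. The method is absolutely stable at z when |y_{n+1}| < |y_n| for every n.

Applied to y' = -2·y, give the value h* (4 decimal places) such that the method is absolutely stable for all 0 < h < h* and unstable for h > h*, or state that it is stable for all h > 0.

Set f=λy, z=hλ:
  y_{n+1} = y_n + z·[2/3·y_n + 1/3·y_{n+1}] ⇒ (1 − 1/3z)y_{n+1} = (1 + 2/3z)y_n
  R(z) = (1 + 2/3z)/(1 − 1/3z).

Solve |R(x)|<1 on ℝ⁻.
x=-0.8: |R|=0.3684
R=−1: 1+2/3x = −1+1/3x ⇒ -1/3x=2 ⇒ x=2/(-1/3)=-6.0000
Confirm numerically:
  x=-3.996: |R|=0.71355 <1
  x=-3.858: |R|=0.68766 <1
  x=-3.643: |R|=0.64519 <1
  x=-6.446: |R|=1.04722 >1
  x=-6.152: |R|=1.01661 >1
  x=-6.143: |R|=1.01564 >1
So |R|<1 on (-6.0000, 0).

(-6.0000,0); λ=-2 ⇒ h* = (6)/2 = 3.0000.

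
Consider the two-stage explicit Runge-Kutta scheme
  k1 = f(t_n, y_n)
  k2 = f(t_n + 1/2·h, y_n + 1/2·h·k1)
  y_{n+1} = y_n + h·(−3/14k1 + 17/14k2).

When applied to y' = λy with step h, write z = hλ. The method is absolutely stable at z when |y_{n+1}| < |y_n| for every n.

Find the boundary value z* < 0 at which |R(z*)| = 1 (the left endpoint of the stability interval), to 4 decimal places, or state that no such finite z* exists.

Set f=λy, z=hλ:
  k1=λy_n ⇒ h·k1=z·y_n;  k2=λ(1+1/2z)y_n ⇒ h·k2=z(1+1/2z)y_n
  y_{n+1}/y_n = 1 − 3/14z + 17/14z(1+1/2z) = 1 + z + 17/28z²
  so R(z) = 1 + z + 17/28z².

Find x<0 with |R(x)|<1.
x=-1.6: |R|=0.9543
R=1: x+17/28x²=0 ⇒ x=−28/17=-1.6471; min R=1−1/(4·17/28)=0.5882>−1
Confirm numerically:
  x=-1.277: |R|=0.71309 <1
  x=-1.125: |R|=0.64342 <1
  x=-1.011: |R|=0.60957 <1
  x=-1.896: |R|=1.28657 >1
  x=-1.716: |R|=1.07183 >1
  x=-1.697: |R|=1.05146 >1
Stable set (-1.6471, 0).

left endpoint -1.6471.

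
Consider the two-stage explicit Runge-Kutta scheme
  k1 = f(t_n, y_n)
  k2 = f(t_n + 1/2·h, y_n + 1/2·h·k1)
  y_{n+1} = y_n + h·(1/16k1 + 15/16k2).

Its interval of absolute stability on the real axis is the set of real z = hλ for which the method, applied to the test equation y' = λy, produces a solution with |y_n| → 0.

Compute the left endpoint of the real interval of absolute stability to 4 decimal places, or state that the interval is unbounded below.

left endpoint -2.1333.

With y'=λy (z=hλ):
  k1=λy_n ⇒ h·k1=z·y_n;  k2=λ(1+1/2z)y_n ⇒ h·k2=z(1+1/2z)y_n
  y_{n+1}/y_n = 1 + 1/16z + 15/16z(1+1/2z) = 1 + z + 15/32z²
  Hence R(z) = 1 + z + 15/32z².

Find x<0 with |R(x)|<1.
x=-0.78: |R|=0.5052
R=1: x+15/32x²=0 ⇒ x=−32/15=-2.1333; min R=1−1/(4·15/32)=0.4667>−1
Confirm numerically:
  x=-2.099: |R|=0.96622 <1
  x=-1.815: |R|=0.72917 <1
  x=-0.919: |R|=0.47689 <1
  x=-2.728: |R|=1.76043 >1
  x=-2.569: |R|=1.52464 >1
  x=-2.312: |R|=1.19363 >1
So |R|<1 on (-2.1333, 0).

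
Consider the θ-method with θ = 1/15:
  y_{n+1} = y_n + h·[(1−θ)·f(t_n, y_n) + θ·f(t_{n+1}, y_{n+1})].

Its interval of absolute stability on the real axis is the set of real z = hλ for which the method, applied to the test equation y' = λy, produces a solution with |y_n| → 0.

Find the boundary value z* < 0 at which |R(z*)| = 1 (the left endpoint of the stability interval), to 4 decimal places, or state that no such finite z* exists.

left endpoint -2.3077.

On y'=λy, z=hλ:
  y_{n+1} = y_n + z·[14/15·y_n + 1/15·y_{n+1}] ⇒ (1 − 1/15z)y_{n+1} = (1 + 14/15z)y_n
  R(z) = (1 + 14/15z)/(1 − 1/15z).

Need |R(x)|<1, x<0.
x=-0.73: |R|=0.3039
R=−1: 1+14/15x = −1+1/15x ⇒ -13/15x=2 ⇒ x=2/(-13/15)=-2.3077
Confirm numerically:
  x=-1.838: |R|=0.63737 <1
  x=-1.779: |R|=0.59038 <1
  x=-1.149: |R|=0.06725 <1
  x=-2.870: |R|=1.40907 >1
  x=-2.693: |R|=1.28311 >1
  x=-2.372: |R|=1.04812 >1
Interval (-2.3077, 0).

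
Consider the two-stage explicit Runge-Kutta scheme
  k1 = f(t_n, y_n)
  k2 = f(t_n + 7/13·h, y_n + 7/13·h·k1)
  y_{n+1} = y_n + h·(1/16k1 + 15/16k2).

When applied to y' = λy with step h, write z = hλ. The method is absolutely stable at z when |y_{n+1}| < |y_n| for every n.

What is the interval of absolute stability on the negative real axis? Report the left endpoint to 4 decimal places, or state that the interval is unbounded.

z∈(-1.9810,0).

With y'=λy (z=hλ):
  k1=λy_n ⇒ h·k1=z·y_n;  k2=λ(1+7/13z)y_n ⇒ h·k2=z(1+7/13z)y_n
  y_{n+1}/y_n = 1 + 1/16z + 15/16z(1+7/13z) = 1 + z + 105/208z²
  ⇒ R(z) = 1 + z + 105/208z².

Need |R(x)|<1, x<0.
x=-1.77: |R|=0.8115
R=1: x+105/208x²=0 ⇒ x=−208/105=-1.9810; min R=1−1/(4·105/208)=0.5048>−1
Confirm numerically:
  x=-1.678: |R|=0.74338 <1
  x=-1.162: |R|=0.51961 <1
  x=-1.082: |R|=0.50899 <1
  x=-1.072: |R|=0.50812 <1
  x=-2.168: |R|=1.20471 >1
  x=-2.162: |R|=1.19759 >1
So |R|<1 on (-1.9810, 0).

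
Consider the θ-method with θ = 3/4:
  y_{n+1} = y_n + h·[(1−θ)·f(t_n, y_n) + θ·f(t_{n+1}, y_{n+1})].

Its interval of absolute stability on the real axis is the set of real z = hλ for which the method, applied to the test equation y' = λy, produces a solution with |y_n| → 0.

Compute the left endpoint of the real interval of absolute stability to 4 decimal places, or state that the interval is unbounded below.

Set f=λy, z=hλ:
  y_{n+1} = y_n + z·[1/4·y_n + 3/4·y_{n+1}] ⇒ (1 − 3/4z)y_{n+1} = (1 + 1/4z)y_n
  Hence R(z) = (1 + 1/4z)/(1 − 3/4z).

Solve |R(x)|<1 on ℝ⁻.
x=-0.68: |R|=0.5497
x=-2: |R|=0.2000
x=-10: |R|=0.1765
x=-100: |R|=0.3158
θ=3/4≥1/2 ⇒ |1+1/4x|<|1−3/4x| ∀x<0 ⇒ unbounded interval.

(−∞, 0) — no finite endpoint.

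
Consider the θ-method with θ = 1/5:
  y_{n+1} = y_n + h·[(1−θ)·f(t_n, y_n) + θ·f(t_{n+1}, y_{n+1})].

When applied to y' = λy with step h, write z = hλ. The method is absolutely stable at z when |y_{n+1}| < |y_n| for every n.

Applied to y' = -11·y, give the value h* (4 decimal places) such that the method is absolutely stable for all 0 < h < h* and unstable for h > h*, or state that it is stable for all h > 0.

With y'=λy (z=hλ):
  y_{n+1} = y_n + z·[4/5·y_n + 1/5·y_{n+1}] ⇒ (1 − 1/5z)y_{n+1} = (1 + 4/5z)y_n
  so R(z) = (1 + 4/5z)/(1 − 1/5z).

Boundary: |R(x)|=1, x<0.
x=-0.84: |R|=0.2808
R=−1: 1+4/5x = −1+1/5x ⇒ -3/5x=2 ⇒ x=2/(-3/5)=-3.3333
Confirm numerically:
  x=-2.911: |R|=0.83984 <1
  x=-2.000: |R|=0.42857 <1
  x=-1.879: |R|=0.36575 <1
  x=-3.736: |R|=1.13828 >1
  x=-3.613: |R|=1.09741 >1
So |R|<1 on (-3.3333, 0).

(-3.3333,0); λ=-11 ⇒ h* = (10/3)/11 = 0.3030.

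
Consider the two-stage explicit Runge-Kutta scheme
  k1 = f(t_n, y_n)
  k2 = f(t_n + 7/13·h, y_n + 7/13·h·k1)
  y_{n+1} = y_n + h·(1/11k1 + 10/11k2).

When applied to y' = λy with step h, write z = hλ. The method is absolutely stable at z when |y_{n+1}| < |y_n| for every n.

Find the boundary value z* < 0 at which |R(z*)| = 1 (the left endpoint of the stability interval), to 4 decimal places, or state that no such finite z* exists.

z* = -2.0429.

With y'=λy (z=hλ):
  k1=λy_n ⇒ h·k1=z·y_n;  k2=λ(1+7/13z)y_n ⇒ h·k2=z(1+7/13z)y_n
  y_{n+1}/y_n = 1 + 1/11z + 10/11z(1+7/13z) = 1 + z + 70/143z²
  so R(z) = 1 + z + 70/143z².

Need |R(x)|<1, x<0.
x=-1.06: |R|=0.4900
R=1: x+70/143x²=0 ⇒ x=−143/70=-2.0429; min R=1−1/(4·70/143)=0.4893>−1
Confirm numerically:
  x=-1.662: |R|=0.69015 <1
  x=-1.345: |R|=0.54054 <1
  x=-0.919: |R|=0.49442 <1
  x=-2.483: |R|=1.53497 >1
  x=-2.282: |R|=1.26714 >1
  x=-2.164: |R|=1.12833 >1
Stable set (-2.0429, 0).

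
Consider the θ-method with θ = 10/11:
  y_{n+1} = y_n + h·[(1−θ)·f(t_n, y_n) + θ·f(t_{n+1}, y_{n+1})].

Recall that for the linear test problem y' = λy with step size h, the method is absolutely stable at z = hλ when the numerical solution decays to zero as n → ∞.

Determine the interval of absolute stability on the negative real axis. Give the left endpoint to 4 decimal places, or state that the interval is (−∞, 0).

(−∞, 0) — no finite endpoint.

Test eqn y'=λy, z=hλ:
  y_{n+1} = y_n + z·[1/11·y_n + 10/11·y_{n+1}] ⇒ (1 − 10/11z)y_{n+1} = (1 + 1/11z)y_n
  R(z) = (1 + 1/11z)/(1 − 10/11z).

Need |R(x)|<1, x<0.
x=-1.76: |R|=0.3231
x=-2: |R|=0.2903
x=-10: |R|=0.0090
x=-100: |R|=0.0880
θ=10/11≥1/2 ⇒ |1+1/11x|<|1−10/11x| ∀x<0 ⇒ unbounded interval.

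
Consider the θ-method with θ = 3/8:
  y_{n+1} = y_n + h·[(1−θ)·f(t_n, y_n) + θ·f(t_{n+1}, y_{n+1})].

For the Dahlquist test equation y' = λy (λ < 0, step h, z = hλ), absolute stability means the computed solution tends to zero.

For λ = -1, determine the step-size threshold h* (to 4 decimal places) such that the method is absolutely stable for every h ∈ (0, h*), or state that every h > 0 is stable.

(-8.0000,0); λ=-1 ⇒ h* = (8)/1 = 8.0000.

Set f=λy, z=hλ:
  y_{n+1} = y_n + z·[5/8·y_n + 3/8·y_{n+1}] ⇒ (1 − 3/8z)y_{n+1} = (1 + 5/8z)y_n
  so R(z) = (1 + 5/8z)/(1 − 3/8z).

Solve |R(x)|<1 on ℝ⁻.
x=-0.35: |R|=0.6906
R=−1: 1+5/8x = −1+3/8x ⇒ -1/4x=2 ⇒ x=2/(-1/4)=-8.0000
Confirm numerically:
  x=-5.746: |R|=0.82138 <1
  x=-3.711: |R|=0.55166 <1
  x=-3.341: |R|=0.48299 <1
  x=-8.508: |R|=1.03031 >1
  x=-8.025: |R|=1.00156 >1
  x=-8.020: |R|=1.00125 >1
So |R|<1 on (-8.0000, 0).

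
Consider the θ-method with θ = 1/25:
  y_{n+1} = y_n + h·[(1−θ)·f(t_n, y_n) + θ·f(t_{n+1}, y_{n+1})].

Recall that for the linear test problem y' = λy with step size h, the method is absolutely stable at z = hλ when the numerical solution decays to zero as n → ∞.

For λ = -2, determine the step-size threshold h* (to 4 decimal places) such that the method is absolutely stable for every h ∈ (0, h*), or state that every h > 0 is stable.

Test eqn y'=λy, z=hλ:
  y_{n+1} = y_n + z·[24/25·y_n + 1/25·y_{n+1}] ⇒ (1 − 1/25z)y_{n+1} = (1 + 24/25z)y_n
  Hence R(z) = (1 + 24/25z)/(1 − 1/25z).

Find x<0 with |R(x)|<1.
x=-1.33: |R|=0.2628
R=−1: 1+24/25x = −1+1/25x ⇒ -23/25x=2 ⇒ x=2/(-23/25)=-2.1739
Confirm numerically:
  x=-2.081: |R|=0.92109 <1
  x=-1.007: |R|=0.03199 <1
  x=-0.960: |R|=0.07550 <1
  x=-2.625: |R|=1.37557 >1
  x=-2.309: |R|=1.11377 >1
  x=-2.202: |R|=1.02375 >1
So |R|<1 on (-2.1739, 0).

(-2.1739,0); λ=-2 ⇒ h* = (50/23)/2 = 1.0870.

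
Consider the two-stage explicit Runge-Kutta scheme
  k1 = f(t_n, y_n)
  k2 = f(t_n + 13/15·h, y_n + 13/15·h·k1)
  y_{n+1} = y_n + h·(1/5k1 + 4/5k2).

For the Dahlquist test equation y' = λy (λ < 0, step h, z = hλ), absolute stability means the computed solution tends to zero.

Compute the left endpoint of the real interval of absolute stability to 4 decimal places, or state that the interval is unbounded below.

Test eqn y'=λy, z=hλ:
  k1=λy_n ⇒ h·k1=z·y_n;  k2=λ(1+13/15z)y_n ⇒ h·k2=z(1+13/15z)y_n
  y_{n+1}/y_n = 1 + 1/5z + 4/5z(1+13/15z) = 1 + z + 52/75z²
  R(z) = 1 + z + 52/75z².

Solve |R(x)|<1 on ℝ⁻.
x=-0.35: |R|=0.7349
R=1: x+52/75x²=0 ⇒ x=−75/52=-1.4423; min R=1−1/(4·52/75)=0.6394>−1
Confirm numerically:
  x=-1.331: |R|=0.89728 <1
  x=-1.252: |R|=0.83480 <1
  x=-0.952: |R|=0.67637 <1
  x=-1.966: |R|=1.71384 >1
  x=-1.784: |R|=1.42264 >1
  x=-1.519: |R|=1.08077 >1
So |R|<1 on (-1.4423, 0).

left endpoint -1.4423.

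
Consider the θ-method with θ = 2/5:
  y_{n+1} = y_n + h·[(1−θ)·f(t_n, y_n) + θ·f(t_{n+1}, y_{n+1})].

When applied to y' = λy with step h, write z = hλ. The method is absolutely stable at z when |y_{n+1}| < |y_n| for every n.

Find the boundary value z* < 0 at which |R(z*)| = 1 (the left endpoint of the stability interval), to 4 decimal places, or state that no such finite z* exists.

z* = -10.0000.

On y'=λy, z=hλ:
  y_{n+1} = y_n + z·[3/5·y_n + 2/5·y_{n+1}] ⇒ (1 − 2/5z)y_{n+1} = (1 + 3/5z)y_n
  ⇒ R(z) = (1 + 3/5z)/(1 − 2/5z).

Need |R(x)|<1, x<0.
x=-0.49: |R|=0.5903
R=−1: 1+3/5x = −1+2/5x ⇒ -1/5x=2 ⇒ x=2/(-1/5)=-10.0000
Confirm numerically:
  x=-9.467: |R|=0.97773 <1
  x=-9.103: |R|=0.96135 <1
  x=-6.544: |R|=0.80893 <1
  x=-4.651: |R|=0.62600 <1
  x=-10.272: |R|=1.01065 >1
  x=-10.166: |R|=1.00655 >1
  x=-10.134: |R|=1.00530 >1
Stable set (-10.0000, 0).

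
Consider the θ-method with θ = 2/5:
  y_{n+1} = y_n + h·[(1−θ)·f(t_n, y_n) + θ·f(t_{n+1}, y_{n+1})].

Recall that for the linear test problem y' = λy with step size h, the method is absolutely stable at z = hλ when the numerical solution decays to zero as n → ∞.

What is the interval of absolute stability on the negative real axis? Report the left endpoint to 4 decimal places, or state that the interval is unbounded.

Test eqn y'=λy, z=hλ:
  y_{n+1} = y_n + z·[3/5·y_n + 2/5·y_{n+1}] ⇒ (1 − 2/5z)y_{n+1} = (1 + 3/5z)y_n
  ⇒ R(z) = (1 + 3/5z)/(1 − 2/5z).

Find x<0 with |R(x)|<1.
x=-1.22: |R|=0.1801
R=−1: 1+3/5x = −1+2/5x ⇒ -1/5x=2 ⇒ x=2/(-1/5)=-10.0000
Confirm numerically:
  x=-9.909: |R|=0.99633 <1
  x=-7.025: |R|=0.84383 <1
  x=-5.931: |R|=0.75869 <1
  x=-5.778: |R|=0.74499 <1
  x=-10.504: |R|=1.01938 >1
  x=-10.130: |R|=1.00515 >1
So |R|<1 on (-10.0000, 0).

z∈(-10.0000,0).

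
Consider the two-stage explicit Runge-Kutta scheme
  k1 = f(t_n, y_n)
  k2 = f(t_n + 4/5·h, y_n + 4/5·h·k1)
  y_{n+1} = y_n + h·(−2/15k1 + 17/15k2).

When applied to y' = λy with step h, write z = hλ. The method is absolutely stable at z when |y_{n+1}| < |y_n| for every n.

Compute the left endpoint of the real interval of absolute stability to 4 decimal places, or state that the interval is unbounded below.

On y'=λy, z=hλ:
  k1=λy_n ⇒ h·k1=z·y_n;  k2=λ(1+4/5z)y_n ⇒ h·k2=z(1+4/5z)y_n
  y_{n+1}/y_n = 1 − 2/15z + 17/15z(1+4/5z) = 1 + z + 68/75z²
  so R(z) = 1 + z + 68/75z².

Need |R(x)|<1, x<0.
x=-0.63: |R|=0.7299
R=1: x+68/75x²=0 ⇒ x=−75/68=-1.1029; min R=1−1/(4·68/75)=0.7243>−1
Confirm numerically:
  x=-0.979: |R|=0.88999 <1
  x=-0.903: |R|=0.83630 <1
  x=-0.887: |R|=0.82634 <1
  x=-0.575: |R|=0.72477 <1
  x=-1.596: |R|=1.71348 >1
  x=-1.480: |R|=1.50596 >1
  x=-1.408: |R|=1.38943 >1
So |R|<1 on (-1.1029, 0).

left endpoint -1.1029.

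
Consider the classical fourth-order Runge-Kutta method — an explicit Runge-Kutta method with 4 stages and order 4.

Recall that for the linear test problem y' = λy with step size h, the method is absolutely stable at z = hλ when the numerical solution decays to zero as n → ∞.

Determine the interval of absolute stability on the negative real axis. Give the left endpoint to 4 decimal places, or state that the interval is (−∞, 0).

z∈(-2.7853,0).

With y'=λy (z=hλ):
  order 4, 4-stage ⇒ R(z)=1+z+z^2/2+z^3/6+z^4/24
  (e.g. R(-0.66)=0.51779, |R|=0.51779)

Need |R(x)|<1, x<0.
x=-0.66: |R|=0.5178
|R(-3.14)|=1.6804 |R(-3.05)|=1.4782 |R(-0.98)|=0.3818
Bisect:
  x_lo=-3.3787 |R|=2.3305  x_hi=-0.3007 |R|=0.7403
  mid=-1.83967 |R|=0.29208 →hi
  mid=-2.60916 |R|=0.76534 →hi
  mid=-2.99391 |R|=1.36287 →lo
  mid=-2.80154 |R|=1.02477 →lo
  mid=-2.70535 |R|=0.88601 →hi
  mid=-2.75344 |R|=0.95303 →hi
  mid=-2.77749 |R|=0.98830 →hi
  mid=-2.78951 |R|=1.00638 →lo
  mid=-2.78350 |R|=0.99730 →hi
  ...
  [-2.78538,-2.78519] ⇒ x*=-2.7853
Interval (-2.7853, 0).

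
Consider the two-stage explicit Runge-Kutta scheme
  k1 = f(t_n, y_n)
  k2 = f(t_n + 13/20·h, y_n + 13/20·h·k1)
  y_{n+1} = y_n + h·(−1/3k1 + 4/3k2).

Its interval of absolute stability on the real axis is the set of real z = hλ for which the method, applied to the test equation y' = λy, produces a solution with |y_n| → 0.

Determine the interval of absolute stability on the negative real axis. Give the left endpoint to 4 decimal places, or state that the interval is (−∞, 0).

With y'=λy (z=hλ):
  k1=λy_n ⇒ h·k1=z·y_n;  k2=λ(1+13/20z)y_n ⇒ h·k2=z(1+13/20z)y_n
  y_{n+1}/y_n = 1 − 1/3z + 4/3z(1+13/20z) = 1 + z + 13/15z²
  so R(z) = 1 + z + 13/15z².

Solve |R(x)|<1 on ℝ⁻.
x=-0.79: |R|=0.7509
R=1: x+13/15x²=0 ⇒ x=−15/13=-1.1538; min R=1−1/(4·13/15)=0.7115>−1
Confirm numerically:
  x=-0.883: |R|=0.79273 <1
  x=-0.877: |R|=0.78958 <1
  x=-0.719: |R|=0.72903 <1
  x=-1.648: |R|=1.70578 >1
  x=-1.325: |R|=1.19654 >1
Stable set (-1.1538, 0).

z∈(-1.1538,0).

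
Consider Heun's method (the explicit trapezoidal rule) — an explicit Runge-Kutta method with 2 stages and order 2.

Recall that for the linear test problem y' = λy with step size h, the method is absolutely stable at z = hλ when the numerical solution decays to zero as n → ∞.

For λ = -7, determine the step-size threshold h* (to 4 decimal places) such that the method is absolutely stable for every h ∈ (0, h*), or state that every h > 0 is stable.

(-2.0000,0); λ=-7 ⇒ h* = 0.2857.

Set f=λy, z=hλ:
  order 2, 2-stage ⇒ R(z)=1+z+z^2/2
  (e.g. R(-0.69)=0.54805, |R|=0.54805)

Need |R(x)|<1, x<0.
x=-0.69: |R|=0.5481
|R(-2)|=1.0000 |R(-1.82)|=0.8362 |R(-1.34)|=0.5578
Bisect:
  x_lo=-2.8028 |R|=2.1251  x_hi=-0.3051 |R|=0.7414
  mid=-1.55398 |R|=0.65345 →hi
  mid=-2.17841 |R|=1.19432 →lo
  mid=-1.86620 |R|=0.87515 →hi
  mid=-2.02230 |R|=1.02255 →lo
  mid=-1.94425 |R|=0.94580 →hi
  mid=-1.98328 |R|=0.98342 →hi
  mid=-2.00279 |R|=1.00279 →lo
  mid=-1.99303 |R|=0.99306 →hi
  mid=-1.99791 |R|=0.99791 →hi
  ...
  [-2.00004,-1.99989] ⇒ x*=-2.0000
So |R|<1 on (-2.0000, 0).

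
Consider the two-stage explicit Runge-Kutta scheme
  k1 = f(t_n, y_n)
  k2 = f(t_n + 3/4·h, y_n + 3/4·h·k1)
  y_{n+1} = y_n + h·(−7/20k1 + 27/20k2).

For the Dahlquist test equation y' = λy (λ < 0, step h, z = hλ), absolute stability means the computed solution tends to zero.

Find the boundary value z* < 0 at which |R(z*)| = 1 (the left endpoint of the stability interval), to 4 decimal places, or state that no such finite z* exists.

left endpoint -0.9877.

With y'=λy (z=hλ):
  k1=λy_n ⇒ h·k1=z·y_n;  k2=λ(1+3/4z)y_n ⇒ h·k2=z(1+3/4z)y_n
  y_{n+1}/y_n = 1 − 7/20z + 27/20z(1+3/4z) = 1 + z + 81/80z²
  R(z) = 1 + z + 81/80z².

Solve |R(x)|<1 on ℝ⁻.
x=-1.43: |R|=1.6405
R=1: x+81/80x²=0 ⇒ x=−80/81=-0.9877; min R=1−1/(4·81/80)=0.7531>−1
Confirm numerically:
  x=-0.948: |R|=0.96194 <1
  x=-0.867: |R|=0.89409 <1
  x=-0.569: |R|=0.75881 <1
  x=-1.360: |R|=1.51272 >1
  x=-1.353: |R|=1.50049 >1
  x=-1.049: |R|=1.06516 >1
So |R|<1 on (-0.9877, 0).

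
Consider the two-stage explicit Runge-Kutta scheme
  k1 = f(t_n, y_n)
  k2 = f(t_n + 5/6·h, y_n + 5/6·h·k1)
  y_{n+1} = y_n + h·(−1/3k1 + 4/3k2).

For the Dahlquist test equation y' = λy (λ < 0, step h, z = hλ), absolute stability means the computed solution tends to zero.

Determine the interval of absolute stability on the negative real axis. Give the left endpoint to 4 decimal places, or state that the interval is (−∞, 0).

Set f=λy, z=hλ:
  k1=λy_n ⇒ h·k1=z·y_n;  k2=λ(1+5/6z)y_n ⇒ h·k2=z(1+5/6z)y_n
  y_{n+1}/y_n = 1 − 1/3z + 4/3z(1+5/6z) = 1 + z + 10/9z²
  ⇒ R(z) = 1 + z + 10/9z².

Boundary: |R(x)|=1, x<0.
x=-1.64: |R|=2.3484
R=1: x+10/9x²=0 ⇒ x=−9/10=-0.9000; min R=1−1/(4·10/9)=0.7750>−1
Confirm numerically:
  x=-0.807: |R|=0.91661 <1
  x=-0.792: |R|=0.90496 <1
  x=-0.716: |R|=0.85362 <1
  x=-0.592: |R|=0.79740 <1
  x=-1.476: |R|=1.94464 >1
  x=-1.371: |R|=1.71749 >1
Stable set (-0.9000, 0).

(-0.9000, 0).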